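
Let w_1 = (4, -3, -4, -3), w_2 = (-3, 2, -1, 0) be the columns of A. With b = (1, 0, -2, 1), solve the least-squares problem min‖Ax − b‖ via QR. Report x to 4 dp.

x = (0.2222, 0.1508)

w_1 = (4, -3, -4, -3); ‖w_1‖ = 7.0711, so e_1 = (0.5657, -0.4243, -0.5657, -0.4243).
e_1·w_2 = 0.5657·(-3) + (-0.4243)·2 + (-0.5657)·(-1) + (-0.4243)·0 = -1.9799.
u_2 = w_2 + 1.9799·e_1 = (-1.8800, 1.1600, -2.1200, -0.8400).
‖u_2‖ = 3.1749, so e_2 = (-0.5921, 0.3654, -0.6677, -0.2646).
Qᵀb = (1.2728, 0.4788).
Back-substitute: x_2 = 0.4788/3.1749 = 0.1508.
x_1 = (1.2728 + 1.9799·0.1508)/7.0711 = 0.2222.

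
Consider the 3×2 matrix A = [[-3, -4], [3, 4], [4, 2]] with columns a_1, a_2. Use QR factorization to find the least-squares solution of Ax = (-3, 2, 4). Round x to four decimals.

a_1 = (-3, 3, 4); ‖a_1‖ = 5.8310, so e_1 = (-0.5145, 0.5145, 0.6860).
e_1·a_2 = (-0.5145)·(-4) + 0.5145·4 + 0.6860·2 = 5.4880.
u_2 = a_2 − 5.4880·e_1 = (-1.1765, 1.1765, -1.7647).
‖u_2‖ = 2.4254, so e_2 = (-0.4851, 0.4851, -0.7276).
Qᵀb = (5.3165, -0.4851).
Back-substitute: x_2 = -0.4851/2.4254 = -0.2000.
x_1 = (5.3165 − 5.4880·(-0.2000))/5.8310 = 1.1000.

x = (1.1000, -0.2000)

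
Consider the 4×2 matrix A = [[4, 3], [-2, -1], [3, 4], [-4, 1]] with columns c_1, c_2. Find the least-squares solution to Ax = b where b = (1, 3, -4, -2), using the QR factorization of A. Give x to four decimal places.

c_1 = (4, -2, 3, -4); ‖c_1‖ = 6.7082, so e_1 = (0.5963, -0.2981, 0.4472, -0.5963).
e_1·c_2 = 0.5963·3 + (-0.2981)·(-1) + 0.4472·4 + (-0.5963)·1 = 3.2796.
u_2 = c_2 − 3.2796·e_1 = (1.0444, -0.0222, 2.5333, 2.9556).
‖u_2‖ = 4.0304, so e_2 = (0.2591, -0.0055, 0.6286, 0.7333).
Qᵀb = (-0.8944, -3.7382).
Back-substitute: x_2 = -3.7382/4.0304 = -0.9275.
x_1 = (-0.8944 − 3.2796·(-0.9275))/6.7082 = 0.3201.

x = (0.3201, -0.9275)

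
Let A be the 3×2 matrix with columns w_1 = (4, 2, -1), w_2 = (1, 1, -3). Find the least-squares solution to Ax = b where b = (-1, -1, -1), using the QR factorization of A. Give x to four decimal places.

w_1 = (4, 2, -1); ‖w_1‖ = 4.5826, so e_1 = (0.8729, 0.4364, -0.2182).
e_1·w_2 = 0.8729·1 + 0.4364·1 + (-0.2182)·(-3) = 1.9640.
u_2 = w_2 − 1.9640·e_1 = (-0.7143, 0.1429, -2.5714).
‖u_2‖ = 2.6726, so e_2 = (-0.2673, 0.0535, -0.9621).
Qᵀb = (-1.0911, 1.1759).
Back-substitute: x_2 = 1.1759/2.6726 = 0.4400.
x_1 = (-1.0911 − 1.9640·0.4400)/4.5826 = -0.4267.

x = (-0.4267, 0.4400)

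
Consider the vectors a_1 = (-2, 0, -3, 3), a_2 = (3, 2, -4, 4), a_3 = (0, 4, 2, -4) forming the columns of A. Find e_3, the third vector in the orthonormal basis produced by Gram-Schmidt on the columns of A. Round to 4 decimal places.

a_1 = (-2, 0, -3, 3); ‖a_1‖ = 4.6904, so e_1 = (-0.4264, 0.0000, -0.6396, 0.6396).
e_1·a_2 = (-0.4264)·3 + 0.0000·2 + (-0.6396)·(-4) + 0.6396·4 = 3.8376.
u_2 = a_2 − 3.8376·e_1 = (4.6364, 2.0000, -1.5455, 1.5455).
‖u_2‖ = 5.5021, so e_2 = (0.8427, 0.3635, -0.2809, 0.2809).
e_1·a_3 = (-0.4264)·0 + 0.0000·4 + (-0.6396)·2 + 0.6396·(-4) = -3.8376; e_2·a_3 = 0.8427·0 + 0.3635·4 + (-0.2809)·2 + 0.2809·(-4) = -0.2313.
u_3 = a_3 + 3.8376·e_1 + 0.2313·e_2 = (-1.4414, 4.0841, -0.5195, -1.4805).
‖u_3‖ = 4.6064, so e_3 = (-0.3129, 0.8866, -0.1128, -0.3214).

e_3 = (-0.3129, 0.8866, -0.1128, -0.3214)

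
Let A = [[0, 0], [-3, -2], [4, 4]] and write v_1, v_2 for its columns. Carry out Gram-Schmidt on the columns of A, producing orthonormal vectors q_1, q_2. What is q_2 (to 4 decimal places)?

q_2 = (0.0000, 0.8000, 0.6000)

v_1 = (0, -3, 4); ‖v_1‖ = 5.0000, so q_1 = (0.0000, -0.6000, 0.8000).
q_1·v_2 = 0.0000·0 + (-0.6000)·(-2) + 0.8000·4 = 4.4000.
u_2 = v_2 − 4.4000·q_1 = (0.0000, 0.6400, 0.4800).
‖u_2‖ = 0.8000, so q_2 = (0.0000, 0.8000, 0.6000).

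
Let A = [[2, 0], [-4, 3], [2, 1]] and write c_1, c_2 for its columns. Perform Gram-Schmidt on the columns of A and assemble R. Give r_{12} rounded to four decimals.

c_1 = (2, -4, 2); ‖c_1‖ = 4.8990, so q_1 = (0.4082, -0.8165, 0.4082).
r_{12} = q_1·c_2 = -2.0412.

r_{12} = -2.0412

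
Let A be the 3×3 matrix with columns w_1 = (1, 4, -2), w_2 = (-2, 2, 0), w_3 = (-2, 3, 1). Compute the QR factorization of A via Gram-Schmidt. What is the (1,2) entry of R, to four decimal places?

r_{12} = 1.3093

e_1 = w_1/‖w_1‖ = (1, 4, -2)/4.5826 = (0.2182, 0.8729, -0.4364).
r_{12} = e_1·w_2 = 1.3093.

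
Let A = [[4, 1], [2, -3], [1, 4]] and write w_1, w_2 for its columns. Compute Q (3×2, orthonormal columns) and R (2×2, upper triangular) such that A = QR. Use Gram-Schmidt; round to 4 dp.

Q = [[0.8729, 0.1219], [0.4364, -0.6280], [0.2182, 0.7686]], R = [[4.5826, 0.4364], [0.0000, 5.0803]]

e_1 = w_1/‖w_1‖ = (4, 2, 1)/4.5826 = (0.8729, 0.4364, 0.2182).
r_{12} = e_1·w_2 = 0.4364.
u_2 = w_2 − 0.4364·e_1 = (0.6190, -3.1905, 3.9048).
‖u_2‖ = 5.0803, so e_2 = (0.1219, -0.6280, 0.7686).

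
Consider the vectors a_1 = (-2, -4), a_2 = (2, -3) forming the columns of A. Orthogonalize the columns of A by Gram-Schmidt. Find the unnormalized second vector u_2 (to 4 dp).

a_1 = (-2, -4); ‖a_1‖ = 4.4721, so q_1 = (-0.4472, -0.8944).
q_1·a_2 = (-0.4472)·2 + (-0.8944)·(-3) = 1.7889.
u_2 = a_2 − 1.7889·q_1 = (2.8000, -1.4000).

u_2 = (2.8000, -1.4000)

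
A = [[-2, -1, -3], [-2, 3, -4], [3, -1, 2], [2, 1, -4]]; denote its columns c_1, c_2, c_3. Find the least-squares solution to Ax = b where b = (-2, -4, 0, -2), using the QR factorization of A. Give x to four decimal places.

x = (-0.0162, -0.2880, 0.5750)

e_1 = c_1/‖c_1‖ = (-2, -2, 3, 2)/4.5826 = (-0.4364, -0.4364, 0.6547, 0.4364).
r_{12} = e_1·c_2 = -1.0911.
u_2 = c_2 + 1.0911·e_1 = (-1.4762, 2.5238, -0.2857, 1.4762).
‖u_2‖ = 3.2878, so e_2 = (-0.4490, 0.7676, -0.0869, 0.4490).
r_{13} = e_1·c_3 = 2.6186; r_{23} = e_2·c_3 = -3.6933.
u_3 = c_3 − 2.6186·e_1 + 3.6933·e_2 = (-3.5154, -0.0220, -0.0352, -3.4846).
‖u_3‖ = 4.9500, so e_3 = (-0.7102, -0.0044, -0.0071, -0.7040).
Qᵀb = (1.7457, -3.0705, 2.8461).
Back-substitute: x_3 = 2.8461/4.9500 = 0.5750.
x_2 = (-3.0705 + 3.6933·0.5750)/3.2878 = -0.2880.
x_1 = (1.7457 + 1.0911·(-0.2880) − 2.6186·0.5750)/4.5826 = -0.0162.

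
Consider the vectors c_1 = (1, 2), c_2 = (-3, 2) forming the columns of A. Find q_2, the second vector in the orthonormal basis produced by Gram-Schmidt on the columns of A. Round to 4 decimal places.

q_1 = c_1/‖c_1‖ = (1, 2)/2.2361 = (0.4472, 0.8944).
r_{12} = q_1·c_2 = 0.4472.
u_2 = c_2 − 0.4472·q_1 = (-3.2000, 1.6000).
‖u_2‖ = 3.5777, so q_2 = (-0.8944, 0.4472).

q_2 = (-0.8944, 0.4472)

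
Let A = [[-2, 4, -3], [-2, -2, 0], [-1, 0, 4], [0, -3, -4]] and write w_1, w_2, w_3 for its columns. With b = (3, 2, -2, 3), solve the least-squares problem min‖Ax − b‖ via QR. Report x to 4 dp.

x = (-0.8051, -0.1455, -0.6680)

w_1 = (-2, -2, -1, 0); ‖w_1‖ = 3.0000, so e_1 = (-0.6667, -0.6667, -0.3333, 0.0000).
e_1·w_2 = (-0.6667)·4 + (-0.6667)·(-2) + (-0.3333)·0 + 0.0000·(-3) = -1.3333.
u_2 = w_2 + 1.3333·e_1 = (3.1111, -2.8889, -0.4444, -3.0000).
‖u_2‖ = 5.2175, so e_2 = (0.5963, -0.5537, -0.0852, -0.5750).
e_1·w_3 = (-0.6667)·(-3) + (-0.6667)·0 + (-0.3333)·4 + 0.0000·(-4) = 0.6667; e_2·w_3 = 0.5963·(-3) + (-0.5537)·0 + (-0.0852)·4 + (-0.5750)·(-4) = 0.1704.
u_3 = w_3 − 0.6667·e_1 − 0.1704·e_2 = (-2.6571, 0.5388, 4.2367, -3.9020).
‖u_3‖ = 6.3660, so e_3 = (-0.4174, 0.0846, 0.6655, -0.6129).
Qᵀb = (-2.6667, -0.8731, -4.2528).
Back-substitute: x_3 = -4.2528/6.3660 = -0.6680.
x_2 = (-0.8731 − 0.1704·(-0.6680))/5.2175 = -0.1455.
x_1 = (-2.6667 + 1.3333·(-0.1455) − 0.6667·(-0.6680))/3.0000 = -0.8051.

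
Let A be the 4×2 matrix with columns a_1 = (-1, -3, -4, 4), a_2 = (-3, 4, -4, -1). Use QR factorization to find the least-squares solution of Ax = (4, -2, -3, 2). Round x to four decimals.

x = (0.5436, -0.2769)

a_1 = (-1, -3, -4, 4); ‖a_1‖ = 6.4807, so e_1 = (-0.1543, -0.4629, -0.6172, 0.6172).
e_1·a_2 = (-0.1543)·(-3) + (-0.4629)·4 + (-0.6172)·(-4) + 0.6172·(-1) = 0.4629.
u_2 = a_2 − 0.4629·e_1 = (-2.9286, 4.2143, -3.7143, -1.2857).
‖u_2‖ = 6.4642, so e_2 = (-0.4530, 0.6519, -0.5746, -0.1989).
Qᵀb = (3.3947, -1.7901).
Back-substitute: x_2 = -1.7901/6.4642 = -0.2769.
x_1 = (3.3947 − 0.4629·(-0.2769))/6.4807 = 0.5436.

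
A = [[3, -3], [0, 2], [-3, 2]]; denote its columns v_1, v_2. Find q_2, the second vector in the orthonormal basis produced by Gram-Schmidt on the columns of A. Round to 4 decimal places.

v_1 = (3, 0, -3); ‖v_1‖ = 4.2426, so q_1 = (0.7071, 0.0000, -0.7071).
q_1·v_2 = 0.7071·(-3) + 0.0000·2 + (-0.7071)·2 = -3.5355.
u_2 = v_2 + 3.5355·q_1 = (-0.5000, 2.0000, -0.5000).
‖u_2‖ = 2.1213, so q_2 = (-0.2357, 0.9428, -0.2357).

q_2 = (-0.2357, 0.9428, -0.2357)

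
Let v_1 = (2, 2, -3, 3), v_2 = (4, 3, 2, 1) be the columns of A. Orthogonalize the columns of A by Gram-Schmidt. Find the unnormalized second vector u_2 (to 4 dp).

e_1 = v_1/‖v_1‖ = (2, 2, -3, 3)/5.0990 = (0.3922, 0.3922, -0.5883, 0.5883).
r_{12} = e_1·v_2 = 2.1573.
u_2 = v_2 − 2.1573·e_1 = (3.1538, 2.1538, 3.2692, -0.2692).

u_2 = (3.1538, 2.1538, 3.2692, -0.2692)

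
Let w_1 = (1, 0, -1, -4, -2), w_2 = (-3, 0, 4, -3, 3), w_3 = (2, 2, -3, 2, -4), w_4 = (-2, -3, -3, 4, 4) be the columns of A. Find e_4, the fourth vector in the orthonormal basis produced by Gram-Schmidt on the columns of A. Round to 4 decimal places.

w_1 = (1, 0, -1, -4, -2); ‖w_1‖ = 4.6904, so e_1 = (0.2132, 0.0000, -0.2132, -0.8528, -0.4264).
e_1·w_2 = 0.2132·(-3) + 0.0000·0 + (-0.2132)·4 + (-0.8528)·(-3) + (-0.4264)·3 = -0.2132.
u_2 = w_2 + 0.2132·e_1 = (-2.9545, 0.0000, 3.9545, -3.1818, 2.9091).
‖u_2‖ = 6.5540, so e_2 = (-0.4508, 0.0000, 0.6034, -0.4855, 0.4439).
e_1·w_3 = 0.2132·2 + 0.0000·2 + (-0.2132)·(-3) + (-0.8528)·2 + (-0.4264)·(-4) = 1.0660; e_2·w_3 = (-0.4508)·2 + 0.0000·2 + 0.6034·(-3) + (-0.4855)·2 + 0.4439·(-4) = -5.4582.
u_3 = w_3 − 1.0660·e_1 + 5.4582·e_2 = (-0.6878, 2.0000, 0.5206, 0.2593, -1.1228).
‖u_3‖ = 2.4641, so e_3 = (-0.2791, 0.8116, 0.2113, 0.1052, -0.4556).
e_1·w_4 = 0.2132·(-2) + 0.0000·(-3) + (-0.2132)·(-3) + (-0.8528)·4 + (-0.4264)·4 = -4.9036; e_2·w_4 = (-0.4508)·(-2) + 0.0000·(-3) + 0.6034·(-3) + (-0.4855)·4 + 0.4439·4 = -1.0750; e_3·w_4 = (-0.2791)·(-2) + 0.8116·(-3) + 0.2113·(-3) + 0.1052·4 + (-0.4556)·4 = -3.9122.
u_4 = w_4 + 4.9036·e_1 + 1.0750·e_2 + 3.9122·e_3 = (-2.5312, 0.1753, -2.5702, -0.2921, 0.6037).
‖u_4‖ = 3.6734, so e_4 = (-0.6891, 0.0477, -0.6997, -0.0795, 0.1643).

e_4 = (-0.6891, 0.0477, -0.6997, -0.0795, 0.1643)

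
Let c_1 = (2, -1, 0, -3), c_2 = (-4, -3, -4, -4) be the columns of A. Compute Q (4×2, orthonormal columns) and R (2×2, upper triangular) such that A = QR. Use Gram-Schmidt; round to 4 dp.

c_1 = (2, -1, 0, -3); ‖c_1‖ = 3.7417, so q_1 = (0.5345, -0.2673, 0.0000, -0.8018).
q_1·c_2 = 0.5345·(-4) + (-0.2673)·(-3) + 0.0000·(-4) + (-0.8018)·(-4) = 1.8708.
u_2 = c_2 − 1.8708·q_1 = (-5.0000, -2.5000, -4.0000, -2.5000).
‖u_2‖ = 7.3144, so q_2 = (-0.6836, -0.3418, -0.5469, -0.3418).

Q = [[0.5345, -0.6836], [-0.2673, -0.3418], [0.0000, -0.5469], [-0.8018, -0.3418]], R = [[3.7417, 1.8708], [0.0000, 7.3144]]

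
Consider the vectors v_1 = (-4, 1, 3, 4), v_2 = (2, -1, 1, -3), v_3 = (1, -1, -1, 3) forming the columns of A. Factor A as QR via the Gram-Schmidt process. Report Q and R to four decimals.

Q = [[-0.6172, 0.1059, 0.5693], [0.1543, -0.2117, -0.5411], [0.4629, 0.8468, 0.1335], [0.6172, -0.4763, 0.6044]], R = [[6.4807, -2.7775, 0.6172], [0.0000, 2.6992, -1.9582], [0.0000, 0.0000, 2.7900]]

v_1 = (-4, 1, 3, 4); ‖v_1‖ = 6.4807, so e_1 = (-0.6172, 0.1543, 0.4629, 0.6172).
e_1·v_2 = (-0.6172)·2 + 0.1543·(-1) + 0.4629·1 + 0.6172·(-3) = -2.7775.
u_2 = v_2 + 2.7775·e_1 = (0.2857, -0.5714, 2.2857, -1.2857).
‖u_2‖ = 2.6992, so e_2 = (0.1059, -0.2117, 0.8468, -0.4763).
e_1·v_3 = (-0.6172)·1 + 0.1543·(-1) + 0.4629·(-1) + 0.6172·3 = 0.6172; e_2·v_3 = 0.1059·1 + (-0.2117)·(-1) + 0.8468·(-1) + (-0.4763)·3 = -1.9582.
u_3 = v_3 − 0.6172·e_1 + 1.9582·e_2 = (1.5882, -1.5098, 0.3725, 1.6863).
‖u_3‖ = 2.7900, so e_3 = (0.5693, -0.5411, 0.1335, 0.6044).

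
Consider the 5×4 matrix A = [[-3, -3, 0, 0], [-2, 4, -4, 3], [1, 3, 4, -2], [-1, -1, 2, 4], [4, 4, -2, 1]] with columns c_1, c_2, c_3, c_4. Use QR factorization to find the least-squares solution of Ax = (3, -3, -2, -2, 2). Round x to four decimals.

c_1 = (-3, -2, 1, -1, 4); ‖c_1‖ = 5.5678, so e_1 = (-0.5388, -0.3592, 0.1796, -0.1796, 0.7184).
e_1·c_2 = (-0.5388)·(-3) + (-0.3592)·4 + 0.1796·3 + (-0.1796)·(-1) + 0.7184·4 = 3.7717.
u_2 = c_2 − 3.7717·e_1 = (-0.9677, 5.3548, 2.3226, -0.3226, 1.2903).
‖u_2‖ = 6.0642, so e_2 = (-0.1596, 0.8830, 0.3830, -0.0532, 0.2128).
e_1·c_3 = (-0.5388)·0 + (-0.3592)·(-4) + 0.1796·4 + (-0.1796)·2 + 0.7184·(-2) = 0.3592; e_2·c_3 = (-0.1596)·0 + 0.8830·(-4) + 0.3830·4 + (-0.0532)·2 + 0.2128·(-2) = -2.5321.
u_3 = c_3 − 0.3592·e_1 + 2.5321·e_2 = (-0.2105, -1.6351, 4.9053, 1.9298, -1.7193).
‖u_3‖ = 5.7844, so e_3 = (-0.0364, -0.2827, 0.8480, 0.3336, -0.2972).
e_1·c_4 = (-0.5388)·0 + (-0.3592)·3 + 0.1796·(-2) + (-0.1796)·4 + 0.7184·1 = -1.4368; e_2·c_4 = (-0.1596)·0 + 0.8830·3 + 0.3830·(-2) + (-0.0532)·4 + 0.2128·1 = 1.8831; e_3·c_4 = (-0.0364)·0 + (-0.2827)·3 + 0.8480·(-2) + 0.3336·4 + (-0.2972)·1 = -1.5068.
u_4 = c_4 + 1.4368·e_1 − 1.8831·e_2 + 1.5068·e_3 = (-0.5285, 0.3951, -1.1854, 4.3448, 1.1837).
‖u_4‖ = 4.7031, so e_4 = (-0.1124, 0.0840, -0.2520, 0.9238, 0.2517).
Qᵀb = (0.8980, -3.3619, -2.2189, -1.4293).
Back-substitute: x_4 = -1.4293/4.7031 = -0.3039.
x_3 = (-2.2189 + 1.5068·(-0.3039))/5.7844 = -0.4628.
x_2 = (-3.3619 + 2.5321·(-0.4628) − 1.8831·(-0.3039))/6.0642 = -0.6532.
x_1 = (0.8980 − 3.7717·(-0.6532) − 0.3592·(-0.4628) + 1.4368·(-0.3039))/5.5678 = 0.5552.

x = (0.5552, -0.6532, -0.4628, -0.3039)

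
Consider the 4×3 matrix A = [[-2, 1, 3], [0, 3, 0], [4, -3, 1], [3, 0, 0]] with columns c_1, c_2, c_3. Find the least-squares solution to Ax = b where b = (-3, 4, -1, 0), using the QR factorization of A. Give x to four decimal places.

x = (0.4836, 0.9879, -0.9033)

q_1 = c_1/‖c_1‖ = (-2, 0, 4, 3)/5.3852 = (-0.3714, 0.0000, 0.7428, 0.5571).
r_{12} = q_1·c_2 = -2.5997.
u_2 = c_2 + 2.5997·q_1 = (0.0345, 3.0000, -1.0690, 1.4483).
‖u_2‖ = 3.4988, so q_2 = (0.0099, 0.8574, -0.3055, 0.4139).
r_{13} = q_1·c_3 = -0.3714; r_{23} = q_2·c_3 = -0.2760.
u_3 = c_3 + 0.3714·q_1 + 0.2760·q_2 = (2.8648, 0.2366, 1.1915, 0.3211).
‖u_3‖ = 3.1282, so q_3 = (0.9158, 0.0756, 0.3809, 0.1027).
Qᵀb = (0.3714, 3.7057, -2.8257).
Back-substitute: x_3 = -2.8257/3.1282 = -0.9033.
x_2 = (3.7057 + 0.2760·(-0.9033))/3.4988 = 0.9879.
x_1 = (0.3714 + 2.5997·0.9879 + 0.3714·(-0.9033))/5.3852 = 0.4836.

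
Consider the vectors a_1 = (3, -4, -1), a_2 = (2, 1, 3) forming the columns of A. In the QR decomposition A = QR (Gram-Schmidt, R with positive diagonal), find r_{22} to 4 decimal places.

r_{22} = 3.7365

q_1 = a_1/‖a_1‖ = (3, -4, -1)/5.0990 = (0.5883, -0.7845, -0.1961).
r_{12} = q_1·a_2 = -0.1961.
u_2 = a_2 + 0.1961·q_1 = (2.1154, 0.8462, 2.9615).
r_{22} = ‖u_2‖ = 3.7365.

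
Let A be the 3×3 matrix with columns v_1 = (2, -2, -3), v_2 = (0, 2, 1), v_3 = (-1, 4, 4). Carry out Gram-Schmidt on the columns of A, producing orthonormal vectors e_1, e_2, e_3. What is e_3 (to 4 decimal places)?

e_3 = (0.6667, -0.3333, 0.6667)

e_1 = v_1/‖v_1‖ = (2, -2, -3)/4.1231 = (0.4851, -0.4851, -0.7276).
r_{12} = e_1·v_2 = -1.6977.
u_2 = v_2 + 1.6977·e_1 = (0.8235, 1.1765, -0.2353).
‖u_2‖ = 1.4552, so e_2 = (0.5659, 0.8085, -0.1617).
r_{13} = e_1·v_3 = -5.3358; r_{23} = e_2·v_3 = 2.0211.
u_3 = v_3 + 5.3358·e_1 − 2.0211·e_2 = (0.4444, -0.2222, 0.4444).
‖u_3‖ = 0.6667, so e_3 = (0.6667, -0.3333, 0.6667).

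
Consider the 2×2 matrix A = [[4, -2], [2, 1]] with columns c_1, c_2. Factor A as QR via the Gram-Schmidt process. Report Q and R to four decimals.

Q = [[0.8944, -0.4472], [0.4472, 0.8944]], R = [[4.4721, -1.3416], [0.0000, 1.7889]]

e_1 = c_1/‖c_1‖ = (4, 2)/4.4721 = (0.8944, 0.4472).
r_{12} = e_1·c_2 = -1.3416.
u_2 = c_2 + 1.3416·e_1 = (-0.8000, 1.6000).
‖u_2‖ = 1.7889, so e_2 = (-0.4472, 0.8944).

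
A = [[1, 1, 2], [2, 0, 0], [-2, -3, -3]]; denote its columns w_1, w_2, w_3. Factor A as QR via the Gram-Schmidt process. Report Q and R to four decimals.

Q = [[0.3333, 0.1041, 0.9370], [0.6667, -0.7288, -0.1562], [-0.6667, -0.6768, 0.3123]], R = [[3.0000, 2.3333, 2.6667], [0.0000, 2.1344, 2.2385], [0.0000, 0.0000, 0.9370]]

e_1 = w_1/‖w_1‖ = (1, 2, -2)/3.0000 = (0.3333, 0.6667, -0.6667).
r_{12} = e_1·w_2 = 2.3333.
u_2 = w_2 − 2.3333·e_1 = (0.2222, -1.5556, -1.4444).
‖u_2‖ = 2.1344, so e_2 = (0.1041, -0.7288, -0.6768).
r_{13} = e_1·w_3 = 2.6667; r_{23} = e_2·w_3 = 2.2385.
u_3 = w_3 − 2.6667·e_1 − 2.2385·e_2 = (0.8780, -0.1463, 0.2927).
‖u_3‖ = 0.9370, so e_3 = (0.9370, -0.1562, 0.3123).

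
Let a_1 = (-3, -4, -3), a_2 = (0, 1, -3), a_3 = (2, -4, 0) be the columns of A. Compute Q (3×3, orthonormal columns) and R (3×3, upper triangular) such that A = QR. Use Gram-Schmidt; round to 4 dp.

a_1 = (-3, -4, -3); ‖a_1‖ = 5.8310, so e_1 = (-0.5145, -0.6860, -0.5145).
e_1·a_2 = (-0.5145)·0 + (-0.6860)·1 + (-0.5145)·(-3) = 0.8575.
u_2 = a_2 − 0.8575·e_1 = (0.4412, 1.5882, -2.5588).
‖u_2‖ = 3.0438, so e_2 = (0.1449, 0.5218, -0.8407).
e_1·a_3 = (-0.5145)·2 + (-0.6860)·(-4) + (-0.5145)·0 = 1.7150; e_2·a_3 = 0.1449·2 + 0.5218·(-4) + (-0.8407)·0 = -1.7973.
u_3 = a_3 − 1.7150·e_1 + 1.7973·e_2 = (3.1429, -1.8857, -0.6286).
‖u_3‖ = 3.7187, so e_3 = (0.8452, -0.5071, -0.1690).

Q = [[-0.5145, 0.1449, 0.8452], [-0.6860, 0.5218, -0.5071], [-0.5145, -0.8407, -0.1690]], R = [[5.8310, 0.8575, 1.7150], [0.0000, 3.0438, -1.7973], [0.0000, 0.0000, 3.7187]]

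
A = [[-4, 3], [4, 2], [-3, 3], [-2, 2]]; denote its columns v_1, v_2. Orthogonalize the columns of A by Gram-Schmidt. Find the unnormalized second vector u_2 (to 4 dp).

v_1 = (-4, 4, -3, -2); ‖v_1‖ = 6.7082, so e_1 = (-0.5963, 0.5963, -0.4472, -0.2981).
e_1·v_2 = (-0.5963)·3 + 0.5963·2 + (-0.4472)·3 + (-0.2981)·2 = -2.5342.
u_2 = v_2 + 2.5342·e_1 = (1.4889, 3.5111, 1.8667, 1.2444).

u_2 = (1.4889, 3.5111, 1.8667, 1.2444)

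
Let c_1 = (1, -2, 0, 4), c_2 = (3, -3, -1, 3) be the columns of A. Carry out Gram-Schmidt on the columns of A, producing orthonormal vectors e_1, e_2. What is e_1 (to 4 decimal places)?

c_1 = (1, -2, 0, 4); ‖c_1‖ = 4.5826, so e_1 = (0.2182, -0.4364, 0.0000, 0.8729).

e_1 = (0.2182, -0.4364, 0.0000, 0.8729)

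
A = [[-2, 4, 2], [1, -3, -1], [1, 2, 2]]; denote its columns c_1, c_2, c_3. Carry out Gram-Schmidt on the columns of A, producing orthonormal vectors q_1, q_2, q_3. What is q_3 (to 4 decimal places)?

q_1 = c_1/‖c_1‖ = (-2, 1, 1)/2.4495 = (-0.8165, 0.4082, 0.4082).
r_{12} = q_1·c_2 = -3.6742.
u_2 = c_2 + 3.6742·q_1 = (1.0000, -1.5000, 3.5000).
‖u_2‖ = 3.9370, so q_2 = (0.2540, -0.3810, 0.8890).
r_{13} = q_1·c_3 = -1.2247; r_{23} = q_2·c_3 = 2.6670.
u_3 = c_3 + 1.2247·q_1 − 2.6670·q_2 = (0.3226, 0.5161, 0.1290).
‖u_3‖ = 0.6222, so q_3 = (0.5185, 0.8296, 0.2074).

q_3 = (0.5185, 0.8296, 0.2074)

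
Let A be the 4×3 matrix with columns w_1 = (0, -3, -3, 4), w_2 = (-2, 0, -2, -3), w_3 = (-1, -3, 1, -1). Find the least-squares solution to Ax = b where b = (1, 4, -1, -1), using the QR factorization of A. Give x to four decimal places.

x = (-0.2682, 0.2773, -1.1080)

q_1 = w_1/‖w_1‖ = (0, -3, -3, 4)/5.8310 = (0.0000, -0.5145, -0.5145, 0.6860).
r_{12} = q_1·w_2 = -1.0290.
u_2 = w_2 + 1.0290·q_1 = (-2.0000, -0.5294, -2.5294, -2.2941).
‖u_2‖ = 3.9926, so q_2 = (-0.5009, -0.1326, -0.6335, -0.5746).
r_{13} = q_1·w_3 = 0.3430; r_{23} = q_2·w_3 = 0.8398.
u_3 = w_3 − 0.3430·q_1 − 0.8398·q_2 = (-0.5793, -2.7122, 1.7085, -0.7528).
‖u_3‖ = 3.3432, so q_3 = (-0.1733, -0.8112, 0.5110, -0.2252).
Qᵀb = (-2.2295, 0.1768, -3.7041).
Back-substitute: x_3 = -3.7041/3.3432 = -1.1080.
x_2 = (0.1768 − 0.8398·(-1.1080))/3.9926 = 0.2773.
x_1 = (-2.2295 + 1.0290·0.2773 − 0.3430·(-1.1080))/5.8310 = -0.2682.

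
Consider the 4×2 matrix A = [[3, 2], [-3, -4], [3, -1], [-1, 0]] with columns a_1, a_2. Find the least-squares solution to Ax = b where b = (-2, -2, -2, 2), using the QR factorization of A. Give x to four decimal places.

x = (-0.7107, 0.7934)

a_1 = (3, -3, 3, -1); ‖a_1‖ = 5.2915, so q_1 = (0.5669, -0.5669, 0.5669, -0.1890).
q_1·a_2 = 0.5669·2 + (-0.5669)·(-4) + 0.5669·(-1) + (-0.1890)·0 = 2.8347.
u_2 = a_2 − 2.8347·q_1 = (0.3929, -2.3929, -2.6071, 0.5357).
‖u_2‖ = 3.6006, so q_2 = (0.1091, -0.6646, -0.7241, 0.1488).
Qᵀb = (-1.5119, 2.8567).
Back-substitute: x_2 = 2.8567/3.6006 = 0.7934.
x_1 = (-1.5119 − 2.8347·0.7934)/5.2915 = -0.7107.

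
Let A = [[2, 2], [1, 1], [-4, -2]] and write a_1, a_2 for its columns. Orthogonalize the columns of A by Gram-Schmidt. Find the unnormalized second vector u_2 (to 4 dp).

u_2 = (0.7619, 0.3810, 0.4762)

a_1 = (2, 1, -4); ‖a_1‖ = 4.5826, so e_1 = (0.4364, 0.2182, -0.8729).
e_1·a_2 = 0.4364·2 + 0.2182·1 + (-0.8729)·(-2) = 2.8368.
u_2 = a_2 − 2.8368·e_1 = (0.7619, 0.3810, 0.4762).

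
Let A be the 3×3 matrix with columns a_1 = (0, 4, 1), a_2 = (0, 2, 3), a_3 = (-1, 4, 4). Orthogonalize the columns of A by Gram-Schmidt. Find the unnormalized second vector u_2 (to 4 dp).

u_2 = (0.0000, -0.5882, 2.3529)

a_1 = (0, 4, 1); ‖a_1‖ = 4.1231, so e_1 = (0.0000, 0.9701, 0.2425).
e_1·a_2 = 0.0000·0 + 0.9701·2 + 0.2425·3 = 2.6679.
u_2 = a_2 − 2.6679·e_1 = (0.0000, -0.5882, 2.3529).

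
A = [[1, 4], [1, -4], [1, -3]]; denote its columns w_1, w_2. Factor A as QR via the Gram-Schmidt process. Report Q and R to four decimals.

Q = [[0.5774, 0.8111], [0.5774, -0.4867], [0.5774, -0.3244]], R = [[1.7321, -1.7321], [0.0000, 6.1644]]

w_1 = (1, 1, 1); ‖w_1‖ = 1.7321, so e_1 = (0.5774, 0.5774, 0.5774).
e_1·w_2 = 0.5774·4 + 0.5774·(-4) + 0.5774·(-3) = -1.7321.
u_2 = w_2 + 1.7321·e_1 = (5.0000, -3.0000, -2.0000).
‖u_2‖ = 6.1644, so e_2 = (0.8111, -0.4867, -0.3244).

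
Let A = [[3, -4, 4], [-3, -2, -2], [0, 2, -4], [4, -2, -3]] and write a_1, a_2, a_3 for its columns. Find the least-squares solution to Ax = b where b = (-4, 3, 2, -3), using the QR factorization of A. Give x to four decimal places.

x = (-0.8634, 0.1265, -0.3122)

a_1 = (3, -3, 0, 4); ‖a_1‖ = 5.8310, so q_1 = (0.5145, -0.5145, 0.0000, 0.6860).
q_1·a_2 = 0.5145·(-4) + (-0.5145)·(-2) + 0.0000·2 + 0.6860·(-2) = -2.4010.
u_2 = a_2 + 2.4010·q_1 = (-2.7647, -3.2353, 2.0000, -0.3529).
‖u_2‖ = 4.7154, so q_2 = (-0.5863, -0.6861, 0.4241, -0.0748).
q_1·a_3 = 0.5145·4 + (-0.5145)·(-2) + 0.0000·(-4) + 0.6860·(-3) = 1.0290; q_2·a_3 = (-0.5863)·4 + (-0.6861)·(-2) + 0.4241·(-4) + (-0.0748)·(-3) = -2.4450.
u_3 = a_3 − 1.0290·q_1 + 2.4450·q_2 = (2.0370, -3.1481, -2.9630, -3.8889).
‖u_3‖ = 6.1614, so q_3 = (0.3306, -0.5109, -0.4809, -0.6312).
Qᵀb = (-5.6595, 1.3597, -1.9236).
Back-substitute: x_3 = -1.9236/6.1614 = -0.3122.
x_2 = (1.3597 + 2.4450·(-0.3122))/4.7154 = 0.1265.
x_1 = (-5.6595 + 2.4010·0.1265 − 1.0290·(-0.3122))/5.8310 = -0.8634.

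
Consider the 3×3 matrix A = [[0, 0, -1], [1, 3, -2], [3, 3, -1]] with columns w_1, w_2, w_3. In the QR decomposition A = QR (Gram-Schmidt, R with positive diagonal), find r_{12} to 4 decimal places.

e_1 = w_1/‖w_1‖ = (0, 1, 3)/3.1623 = (0.0000, 0.3162, 0.9487).
r_{12} = e_1·w_2 = 3.7947.

r_{12} = 3.7947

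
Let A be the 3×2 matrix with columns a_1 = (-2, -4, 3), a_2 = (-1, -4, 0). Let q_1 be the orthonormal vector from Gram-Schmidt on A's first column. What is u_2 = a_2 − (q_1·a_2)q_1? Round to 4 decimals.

a_1 = (-2, -4, 3); ‖a_1‖ = 5.3852, so q_1 = (-0.3714, -0.7428, 0.5571).
q_1·a_2 = (-0.3714)·(-1) + (-0.7428)·(-4) + 0.5571·0 = 3.3425.
u_2 = a_2 − 3.3425·q_1 = (0.2414, -1.5172, -1.8621).

u_2 = (0.2414, -1.5172, -1.8621)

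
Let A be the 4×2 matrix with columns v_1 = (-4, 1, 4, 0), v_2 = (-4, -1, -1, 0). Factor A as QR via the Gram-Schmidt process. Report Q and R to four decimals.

Q = [[-0.6963, -0.7044], [0.1741, -0.3522], [0.6963, -0.6163], [0.0000, 0.0000]], R = [[5.7446, 1.9149], [0.0000, 3.7859]]

v_1 = (-4, 1, 4, 0); ‖v_1‖ = 5.7446, so e_1 = (-0.6963, 0.1741, 0.6963, 0.0000).
e_1·v_2 = (-0.6963)·(-4) + 0.1741·(-1) + 0.6963·(-1) + 0.0000·0 = 1.9149.
u_2 = v_2 − 1.9149·e_1 = (-2.6667, -1.3333, -2.3333, 0.0000).
‖u_2‖ = 3.7859, so e_2 = (-0.7044, -0.3522, -0.6163, 0.0000).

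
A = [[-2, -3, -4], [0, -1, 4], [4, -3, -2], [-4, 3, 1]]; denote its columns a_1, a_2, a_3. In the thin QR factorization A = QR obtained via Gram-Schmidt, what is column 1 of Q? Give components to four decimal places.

e_1 = (-0.3333, 0.0000, 0.6667, -0.6667)

a_1 = (-2, 0, 4, -4); ‖a_1‖ = 6.0000, so e_1 = (-0.3333, 0.0000, 0.6667, -0.6667).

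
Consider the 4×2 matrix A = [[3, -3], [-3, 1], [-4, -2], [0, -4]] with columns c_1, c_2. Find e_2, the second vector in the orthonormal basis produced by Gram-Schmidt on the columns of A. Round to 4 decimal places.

e_1 = c_1/‖c_1‖ = (3, -3, -4, 0)/5.8310 = (0.5145, -0.5145, -0.6860, 0.0000).
r_{12} = e_1·c_2 = -0.6860.
u_2 = c_2 + 0.6860·e_1 = (-2.6471, 0.6471, -2.4706, -4.0000).
‖u_2‖ = 5.4341, so e_2 = (-0.4871, 0.1191, -0.4546, -0.7361).

e_2 = (-0.4871, 0.1191, -0.4546, -0.7361)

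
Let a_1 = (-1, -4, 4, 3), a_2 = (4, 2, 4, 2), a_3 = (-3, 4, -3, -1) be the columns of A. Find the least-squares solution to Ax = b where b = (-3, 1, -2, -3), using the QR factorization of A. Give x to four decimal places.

q_1 = a_1/‖a_1‖ = (-1, -4, 4, 3)/6.4807 = (-0.1543, -0.6172, 0.6172, 0.4629).
r_{12} = q_1·a_2 = 1.5430.
u_2 = a_2 − 1.5430·q_1 = (4.2381, 2.9524, 3.0476, 1.2857).
‖u_2‖ = 6.1334, so q_2 = (0.6910, 0.4814, 0.4969, 0.2096).
r_{13} = q_1·a_3 = -4.3205; r_{23} = q_2·a_3 = -1.8478.
u_3 = a_3 + 4.3205·q_1 + 1.8478·q_2 = (-2.3899, 2.2228, 0.5848, 1.3873).
‖u_3‖ = 3.5943, so q_3 = (-0.6649, 0.6184, 0.1627, 0.3860).
Qᵀb = (-2.7775, -3.2142, 1.1298).
Back-substitute: x_3 = 1.1298/3.5943 = 0.3143.
x_2 = (-3.2142 + 1.8478·0.3143)/6.1334 = -0.4294.
x_1 = (-2.7775 − 1.5430·(-0.4294) + 4.3205·0.3143)/6.4807 = -0.1168.

x = (-0.1168, -0.4294, 0.3143)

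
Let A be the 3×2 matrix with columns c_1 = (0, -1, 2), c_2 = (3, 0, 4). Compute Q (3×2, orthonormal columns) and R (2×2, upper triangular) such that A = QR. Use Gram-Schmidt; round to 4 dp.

c_1 = (0, -1, 2); ‖c_1‖ = 2.2361, so e_1 = (0.0000, -0.4472, 0.8944).
e_1·c_2 = 0.0000·3 + (-0.4472)·0 + 0.8944·4 = 3.5777.
u_2 = c_2 − 3.5777·e_1 = (3.0000, 1.6000, 0.8000).
‖u_2‖ = 3.4928, so e_2 = (0.8589, 0.4581, 0.2290).

Q = [[0.0000, 0.8589], [-0.4472, 0.4581], [0.8944, 0.2290]], R = [[2.2361, 3.5777], [0.0000, 3.4928]]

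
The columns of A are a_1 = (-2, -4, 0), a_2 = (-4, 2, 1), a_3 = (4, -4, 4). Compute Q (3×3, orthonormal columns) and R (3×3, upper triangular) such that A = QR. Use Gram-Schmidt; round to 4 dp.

Q = [[-0.4472, -0.8729, 0.1952], [-0.8944, 0.4364, -0.0976], [0.0000, 0.2182, 0.9759]], R = [[4.4721, 0.0000, 1.7889], [0.0000, 4.5826, -4.3644], [0.0000, 0.0000, 5.0747]]

a_1 = (-2, -4, 0); ‖a_1‖ = 4.4721, so e_1 = (-0.4472, -0.8944, 0.0000).
e_1·a_2 = (-0.4472)·(-4) + (-0.8944)·2 + 0.0000·1 = 0.0000.
u_2 = a_2 + 0.0000·e_1 = (-4.0000, 2.0000, 1.0000).
‖u_2‖ = 4.5826, so e_2 = (-0.8729, 0.4364, 0.2182).
e_1·a_3 = (-0.4472)·4 + (-0.8944)·(-4) + 0.0000·4 = 1.7889; e_2·a_3 = (-0.8729)·4 + 0.4364·(-4) + 0.2182·4 = -4.3644.
u_3 = a_3 − 1.7889·e_1 + 4.3644·e_2 = (0.9905, -0.4952, 4.9524).
‖u_3‖ = 5.0747, so e_3 = (0.1952, -0.0976, 0.9759).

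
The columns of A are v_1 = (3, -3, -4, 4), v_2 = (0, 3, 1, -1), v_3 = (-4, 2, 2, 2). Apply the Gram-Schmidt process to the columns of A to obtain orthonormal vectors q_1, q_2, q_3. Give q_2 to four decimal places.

q_2 = (0.4464, 0.8666, -0.1576, 0.1576)

q_1 = v_1/‖v_1‖ = (3, -3, -4, 4)/7.0711 = (0.4243, -0.4243, -0.5657, 0.5657).
r_{12} = q_1·v_2 = -2.4042.
u_2 = v_2 + 2.4042·q_1 = (1.0200, 1.9800, -0.3600, 0.3600).
‖u_2‖ = 2.2847, so q_2 = (0.4464, 0.8666, -0.1576, 0.1576).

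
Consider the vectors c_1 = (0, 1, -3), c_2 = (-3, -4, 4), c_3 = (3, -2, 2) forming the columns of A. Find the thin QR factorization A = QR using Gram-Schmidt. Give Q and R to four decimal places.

e_1 = c_1/‖c_1‖ = (0, 1, -3)/3.1623 = (0.0000, 0.3162, -0.9487).
r_{12} = e_1·c_2 = -5.0596.
u_2 = c_2 + 5.0596·e_1 = (-3.0000, -2.4000, -0.8000).
‖u_2‖ = 3.9243, so e_2 = (-0.7645, -0.6116, -0.2039).
r_{13} = e_1·c_3 = -2.5298; r_{23} = e_2·c_3 = -1.4780.
u_3 = c_3 + 2.5298·e_1 + 1.4780·e_2 = (1.8701, -2.1039, -0.7013).
‖u_3‖ = 2.9010, so e_3 = (0.6447, -0.7252, -0.2417).

Q = [[0.0000, -0.7645, 0.6447], [0.3162, -0.6116, -0.7252], [-0.9487, -0.2039, -0.2417]], R = [[3.1623, -5.0596, -2.5298], [0.0000, 3.9243, -1.4780], [0.0000, 0.0000, 2.9010]]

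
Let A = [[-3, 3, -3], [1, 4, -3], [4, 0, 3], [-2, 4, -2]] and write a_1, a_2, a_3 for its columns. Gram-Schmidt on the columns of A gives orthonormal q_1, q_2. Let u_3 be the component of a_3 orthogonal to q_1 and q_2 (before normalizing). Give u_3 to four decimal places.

u_3 = (0.1357, -1.2931, 1.0207, 1.1913)

a_1 = (-3, 1, 4, -2); ‖a_1‖ = 5.4772, so q_1 = (-0.5477, 0.1826, 0.7303, -0.3651).
q_1·a_2 = (-0.5477)·3 + 0.1826·4 + 0.7303·0 + (-0.3651)·4 = -2.3735.
u_2 = a_2 + 2.3735·q_1 = (1.7000, 4.4333, 1.7333, 3.1333).
‖u_2‖ = 5.9470, so q_2 = (0.2859, 0.7455, 0.2915, 0.5269).
q_1·a_3 = (-0.5477)·(-3) + 0.1826·(-3) + 0.7303·3 + (-0.3651)·(-2) = 4.0166; q_2·a_3 = 0.2859·(-3) + 0.7455·(-3) + 0.2915·3 + 0.5269·(-2) = -3.2734.
u_3 = a_3 − 4.0166·q_1 + 3.2734·q_2 = (0.1357, -1.2931, 1.0207, 1.1913).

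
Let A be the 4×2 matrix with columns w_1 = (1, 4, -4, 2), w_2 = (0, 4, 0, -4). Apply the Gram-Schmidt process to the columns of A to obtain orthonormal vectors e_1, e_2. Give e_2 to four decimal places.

e_1 = w_1/‖w_1‖ = (1, 4, -4, 2)/6.0828 = (0.1644, 0.6576, -0.6576, 0.3288).
r_{12} = e_1·w_2 = 1.3152.
u_2 = w_2 − 1.3152·e_1 = (-0.2162, 3.1351, 0.8649, -4.4324).
‖u_2‖ = 5.5018, so e_2 = (-0.0393, 0.5698, 0.1572, -0.8056).

e_2 = (-0.0393, 0.5698, 0.1572, -0.8056)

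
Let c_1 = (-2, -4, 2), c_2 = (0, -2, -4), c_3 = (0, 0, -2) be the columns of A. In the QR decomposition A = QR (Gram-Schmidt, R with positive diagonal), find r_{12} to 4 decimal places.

r_{12} = 0.0000

c_1 = (-2, -4, 2); ‖c_1‖ = 4.8990, so e_1 = (-0.4082, -0.8165, 0.4082).
r_{12} = e_1·c_2 = 0.0000.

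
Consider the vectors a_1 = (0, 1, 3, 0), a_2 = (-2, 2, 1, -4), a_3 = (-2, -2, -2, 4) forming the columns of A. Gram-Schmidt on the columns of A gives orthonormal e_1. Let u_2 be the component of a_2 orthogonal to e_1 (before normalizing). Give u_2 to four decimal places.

u_2 = (-2.0000, 1.5000, -0.5000, -4.0000)

e_1 = a_1/‖a_1‖ = (0, 1, 3, 0)/3.1623 = (0.0000, 0.3162, 0.9487, 0.0000).
r_{12} = e_1·a_2 = 1.5811.
u_2 = a_2 − 1.5811·e_1 = (-2.0000, 1.5000, -0.5000, -4.0000).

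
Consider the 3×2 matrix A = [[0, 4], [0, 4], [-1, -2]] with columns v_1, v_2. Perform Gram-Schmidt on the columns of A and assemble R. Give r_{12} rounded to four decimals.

v_1 = (0, 0, -1); ‖v_1‖ = 1.0000, so e_1 = (0.0000, 0.0000, -1.0000).
r_{12} = e_1·v_2 = 2.0000.

r_{12} = 2.0000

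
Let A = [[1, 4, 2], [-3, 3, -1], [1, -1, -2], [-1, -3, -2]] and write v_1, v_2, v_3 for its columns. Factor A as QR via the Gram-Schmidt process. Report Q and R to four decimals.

v_1 = (1, -3, 1, -1); ‖v_1‖ = 3.4641, so q_1 = (0.2887, -0.8660, 0.2887, -0.2887).
q_1·v_2 = 0.2887·4 + (-0.8660)·3 + 0.2887·(-1) + (-0.2887)·(-3) = -0.8660.
u_2 = v_2 + 0.8660·q_1 = (4.2500, 2.2500, -0.7500, -3.2500).
‖u_2‖ = 5.8523, so q_2 = (0.7262, 0.3845, -0.1282, -0.5553).
q_1·v_3 = 0.2887·2 + (-0.8660)·(-1) + 0.2887·(-2) + (-0.2887)·(-2) = 1.4434; q_2·v_3 = 0.7262·2 + 0.3845·(-1) + (-0.1282)·(-2) + (-0.5553)·(-2) = 2.4349.
u_3 = v_3 − 1.4434·q_1 − 2.4349·q_2 = (-0.1849, -0.6861, -2.1046, -0.2311).
‖u_3‖ = 2.2333, so q_3 = (-0.0828, -0.3072, -0.9424, -0.1035).

Q = [[0.2887, 0.7262, -0.0828], [-0.8660, 0.3845, -0.3072], [0.2887, -0.1282, -0.9424], [-0.2887, -0.5553, -0.1035]], R = [[3.4641, -0.8660, 1.4434], [0.0000, 5.8523, 2.4349], [0.0000, 0.0000, 2.2333]]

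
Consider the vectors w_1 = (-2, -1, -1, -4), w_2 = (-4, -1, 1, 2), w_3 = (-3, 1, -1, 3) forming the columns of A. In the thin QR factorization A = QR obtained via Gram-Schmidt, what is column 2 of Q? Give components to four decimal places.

q_2 = (-0.8528, -0.2132, 0.2132, 0.4264)

q_1 = w_1/‖w_1‖ = (-2, -1, -1, -4)/4.6904 = (-0.4264, -0.2132, -0.2132, -0.8528).
r_{12} = q_1·w_2 = 0.0000.
u_2 = w_2 + 0.0000·q_1 = (-4.0000, -1.0000, 1.0000, 2.0000).
‖u_2‖ = 4.6904, so q_2 = (-0.8528, -0.2132, 0.2132, 0.4264).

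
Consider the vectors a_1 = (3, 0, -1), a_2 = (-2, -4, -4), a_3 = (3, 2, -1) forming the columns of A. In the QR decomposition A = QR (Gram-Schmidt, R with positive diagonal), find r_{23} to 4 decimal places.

r_{23} = -1.3408

a_1 = (3, 0, -1); ‖a_1‖ = 3.1623, so e_1 = (0.9487, 0.0000, -0.3162).
e_1·a_2 = 0.9487·(-2) + 0.0000·(-4) + (-0.3162)·(-4) = -0.6325.
u_2 = a_2 + 0.6325·e_1 = (-1.4000, -4.0000, -4.2000).
‖u_2‖ = 5.9666, so e_2 = (-0.2346, -0.6704, -0.7039).
r_{23} = e_2·a_3 = -1.3408.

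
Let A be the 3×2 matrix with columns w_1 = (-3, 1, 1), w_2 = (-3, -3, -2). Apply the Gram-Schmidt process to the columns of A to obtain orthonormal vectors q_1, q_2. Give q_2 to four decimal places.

q_2 = (-0.4212, -0.7421, -0.5215)

q_1 = w_1/‖w_1‖ = (-3, 1, 1)/3.3166 = (-0.9045, 0.3015, 0.3015).
r_{12} = q_1·w_2 = 1.2060.
u_2 = w_2 − 1.2060·q_1 = (-1.9091, -3.3636, -2.3636).
‖u_2‖ = 4.5327, so q_2 = (-0.4212, -0.7421, -0.5215).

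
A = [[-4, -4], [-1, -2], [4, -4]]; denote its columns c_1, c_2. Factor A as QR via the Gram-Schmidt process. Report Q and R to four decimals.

c_1 = (-4, -1, 4); ‖c_1‖ = 5.7446, so q_1 = (-0.6963, -0.1741, 0.6963).
q_1·c_2 = (-0.6963)·(-4) + (-0.1741)·(-2) + 0.6963·(-4) = 0.3482.
u_2 = c_2 − 0.3482·q_1 = (-3.7576, -1.9394, -4.2424).
‖u_2‖ = 5.9899, so q_2 = (-0.6273, -0.3238, -0.7083).

Q = [[-0.6963, -0.6273], [-0.1741, -0.3238], [0.6963, -0.7083]], R = [[5.7446, 0.3482], [0.0000, 5.9899]]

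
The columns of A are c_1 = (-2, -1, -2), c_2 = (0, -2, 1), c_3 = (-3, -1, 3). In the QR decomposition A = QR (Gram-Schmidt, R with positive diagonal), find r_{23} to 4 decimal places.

r_{23} = 2.2361

e_1 = c_1/‖c_1‖ = (-2, -1, -2)/3.0000 = (-0.6667, -0.3333, -0.6667).
r_{12} = e_1·c_2 = 0.0000.
u_2 = c_2 + 0.0000·e_1 = (0.0000, -2.0000, 1.0000).
‖u_2‖ = 2.2361, so e_2 = (0.0000, -0.8944, 0.4472).
r_{23} = e_2·c_3 = 2.2361.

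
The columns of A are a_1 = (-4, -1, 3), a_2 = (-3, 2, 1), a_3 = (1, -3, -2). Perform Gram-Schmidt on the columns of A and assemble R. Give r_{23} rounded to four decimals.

r_{23} = -2.7386

a_1 = (-4, -1, 3); ‖a_1‖ = 5.0990, so e_1 = (-0.7845, -0.1961, 0.5883).
e_1·a_2 = (-0.7845)·(-3) + (-0.1961)·2 + 0.5883·1 = 2.5495.
u_2 = a_2 − 2.5495·e_1 = (-1.0000, 2.5000, -0.5000).
‖u_2‖ = 2.7386, so e_2 = (-0.3651, 0.9129, -0.1826).
r_{23} = e_2·a_3 = -2.7386.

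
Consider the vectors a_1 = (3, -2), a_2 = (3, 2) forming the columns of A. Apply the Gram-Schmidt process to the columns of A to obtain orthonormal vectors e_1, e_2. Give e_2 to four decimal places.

e_1 = a_1/‖a_1‖ = (3, -2)/3.6056 = (0.8321, -0.5547).
r_{12} = e_1·a_2 = 1.3868.
u_2 = a_2 − 1.3868·e_1 = (1.8462, 2.7692).
‖u_2‖ = 3.3282, so e_2 = (0.5547, 0.8321).

e_2 = (0.5547, 0.8321)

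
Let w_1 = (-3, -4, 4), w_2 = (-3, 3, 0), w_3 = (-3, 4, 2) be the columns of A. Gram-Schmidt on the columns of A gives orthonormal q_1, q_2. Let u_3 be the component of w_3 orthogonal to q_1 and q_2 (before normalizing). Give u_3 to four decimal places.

q_1 = w_1/‖w_1‖ = (-3, -4, 4)/6.4031 = (-0.4685, -0.6247, 0.6247).
r_{12} = q_1·w_2 = -0.4685.
u_2 = w_2 + 0.4685·q_1 = (-3.2195, 2.7073, 0.2927).
‖u_2‖ = 4.2167, so q_2 = (-0.7635, 0.6420, 0.0694).
r_{13} = q_1·w_3 = 0.1562; r_{23} = q_2·w_3 = 4.9976.
u_3 = w_3 − 0.1562·q_1 − 4.9976·q_2 = (0.8889, 0.8889, 1.5556).

u_3 = (0.8889, 0.8889, 1.5556)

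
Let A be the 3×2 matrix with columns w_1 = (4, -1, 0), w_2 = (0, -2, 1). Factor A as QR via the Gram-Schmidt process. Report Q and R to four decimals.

w_1 = (4, -1, 0); ‖w_1‖ = 4.1231, so e_1 = (0.9701, -0.2425, 0.0000).
e_1·w_2 = 0.9701·0 + (-0.2425)·(-2) + 0.0000·1 = 0.4851.
u_2 = w_2 − 0.4851·e_1 = (-0.4706, -1.8824, 1.0000).
‖u_2‖ = 2.1828, so e_2 = (-0.2156, -0.8623, 0.4581).

Q = [[0.9701, -0.2156], [-0.2425, -0.8623], [0.0000, 0.4581]], R = [[4.1231, 0.4851], [0.0000, 2.1828]]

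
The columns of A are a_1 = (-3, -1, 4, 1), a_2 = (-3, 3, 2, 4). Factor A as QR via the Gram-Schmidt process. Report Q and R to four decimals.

a_1 = (-3, -1, 4, 1); ‖a_1‖ = 5.1962, so q_1 = (-0.5774, -0.1925, 0.7698, 0.1925).
q_1·a_2 = (-0.5774)·(-3) + (-0.1925)·3 + 0.7698·2 + 0.1925·4 = 3.4641.
u_2 = a_2 − 3.4641·q_1 = (-1.0000, 3.6667, -0.6667, 3.3333).
‖u_2‖ = 5.0990, so q_2 = (-0.1961, 0.7191, -0.1307, 0.6537).

Q = [[-0.5774, -0.1961], [-0.1925, 0.7191], [0.7698, -0.1307], [0.1925, 0.6537]], R = [[5.1962, 3.4641], [0.0000, 5.0990]]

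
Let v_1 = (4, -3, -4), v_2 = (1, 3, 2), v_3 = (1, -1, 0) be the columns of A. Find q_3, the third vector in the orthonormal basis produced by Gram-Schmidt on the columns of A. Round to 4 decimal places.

q_3 = (0.2981, -0.5963, 0.7454)

v_1 = (4, -3, -4); ‖v_1‖ = 6.4031, so q_1 = (0.6247, -0.4685, -0.6247).
q_1·v_2 = 0.6247·1 + (-0.4685)·3 + (-0.6247)·2 = -2.0303.
u_2 = v_2 + 2.0303·q_1 = (2.2683, 2.0488, 0.7317).
‖u_2‖ = 3.1429, so q_2 = (0.7217, 0.6519, 0.2328).
q_1·v_3 = 0.6247·1 + (-0.4685)·(-1) + (-0.6247)·0 = 1.0932; q_2·v_3 = 0.7217·1 + 0.6519·(-1) + 0.2328·0 = 0.0698.
u_3 = v_3 − 1.0932·q_1 − 0.0698·q_2 = (0.2667, -0.5333, 0.6667).
‖u_3‖ = 0.8944, so q_3 = (0.2981, -0.5963, 0.7454).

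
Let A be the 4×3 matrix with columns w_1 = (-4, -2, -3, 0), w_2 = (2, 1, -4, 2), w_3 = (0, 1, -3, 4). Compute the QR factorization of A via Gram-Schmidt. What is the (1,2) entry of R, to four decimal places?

w_1 = (-4, -2, -3, 0); ‖w_1‖ = 5.3852, so e_1 = (-0.7428, -0.3714, -0.5571, 0.0000).
r_{12} = e_1·w_2 = 0.3714.

r_{12} = 0.3714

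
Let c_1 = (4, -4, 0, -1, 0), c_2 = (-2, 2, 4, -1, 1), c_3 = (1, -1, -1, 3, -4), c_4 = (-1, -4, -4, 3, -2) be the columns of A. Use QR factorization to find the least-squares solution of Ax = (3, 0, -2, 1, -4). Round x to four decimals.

e_1 = c_1/‖c_1‖ = (4, -4, 0, -1, 0)/5.7446 = (0.6963, -0.6963, 0.0000, -0.1741, 0.0000).
r_{12} = e_1·c_2 = -2.6112.
u_2 = c_2 + 2.6112·e_1 = (-0.1818, 0.1818, 4.0000, -1.4545, 1.0000).
‖u_2‖ = 4.3797, so e_2 = (-0.0415, 0.0415, 0.9133, -0.3321, 0.2283).
r_{13} = e_1·c_3 = 0.8704; r_{23} = e_2·c_3 = -2.9060.
u_3 = c_3 − 0.8704·e_1 + 2.9060·e_2 = (0.2733, -0.2733, 1.6540, 2.1864, -3.3365).
‖u_3‖ = 4.3356, so e_3 = (0.0630, -0.0630, 0.3815, 0.5043, -0.7695).
r_{14} = e_1·c_4 = 1.5667; r_{24} = e_2·c_4 = -5.2307; r_{34} = e_3·c_4 = 1.7151.
u_4 = c_4 − 1.5667·e_1 + 5.2307·e_2 − 1.7151·e_3 = (-2.4162, -2.5838, 0.1230, 0.6706, 0.5142).
‖u_4‖ = 3.6391, so e_4 = (-0.6639, -0.7100, 0.0338, 0.1843, 0.1413).
Qᵀb = (1.9149, -3.1966, 3.0086, -2.4403).
Back-substitute: x_4 = -2.4403/3.6391 = -0.6706.
x_3 = (3.0086 − 1.7151·(-0.6706))/4.3356 = 0.9592.
x_2 = (-3.1966 + 2.9060·0.9592 + 5.2307·(-0.6706))/4.3797 = -0.8943.
x_1 = (1.9149 + 2.6112·(-0.8943) − 0.8704·0.9592 − 1.5667·(-0.6706))/5.7446 = -0.0356.

x = (-0.0356, -0.8943, 0.9592, -0.6706)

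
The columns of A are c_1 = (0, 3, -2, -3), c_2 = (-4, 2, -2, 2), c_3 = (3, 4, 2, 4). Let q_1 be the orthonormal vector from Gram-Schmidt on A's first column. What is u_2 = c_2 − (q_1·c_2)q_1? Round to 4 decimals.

u_2 = (-4.0000, 1.4545, -1.6364, 2.5455)

c_1 = (0, 3, -2, -3); ‖c_1‖ = 4.6904, so q_1 = (0.0000, 0.6396, -0.4264, -0.6396).
q_1·c_2 = 0.0000·(-4) + 0.6396·2 + (-0.4264)·(-2) + (-0.6396)·2 = 0.8528.
u_2 = c_2 − 0.8528·q_1 = (-4.0000, 1.4545, -1.6364, 2.5455).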